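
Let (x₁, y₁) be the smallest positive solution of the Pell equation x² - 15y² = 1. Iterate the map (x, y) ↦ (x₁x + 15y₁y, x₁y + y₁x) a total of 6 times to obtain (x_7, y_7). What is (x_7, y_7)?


Step 1: Find the fundamental solution (x₁, y₁) of x² - 15y² = 1.
  Expand √15 as a continued fraction. a₀ = ⌊√15⌋ = 3; iterate m_{k+1} = d_k·a_k − m_k, d_{k+1} = (15 − m_{k+1}²)/d_k, a_{k+1} = ⌊(a₀ + m_{k+1})/d_{k+1}⌋ (starting m₀ = 0, d₀ = 1), with convergents p_k = a_k·p_{k-1} + p_{k-2}, q_k = a_k·q_{k-1} + q_{k-2} (p₋₁ = 1, q₋₁ = 0):
  k = 0: a₀ = 3; p₀/q₀ = 3/1; p₀² − 15·q₀² = 9 − 15 = -6.
  k = 1: m = 3, d = 6, a = ⌊(3 + 3)/6⌋ = 1; p/q = (1·3 + 1)/(1·1 + 0) = 4/1; p² − 15·q² = 16 − 15 = 1.
  The first convergent with p² − 15·q² = 1 gives the fundamental solution (x₁, y₁) = (4, 1).
Step 2: Apply the recurrence (x_{n+1}, y_{n+1}) = (x₁x_n + 15y₁y_n, x₁y_n + y₁x_n) repeatedly.
  From (x_1, y_1) = (4, 1): x_2 = 4·4 + 15·1·1 = 31; y_2 = 4·1 + 1·4 = 8.
  From (x_2, y_2) = (31, 8): x_3 = 4·31 + 15·1·8 = 244; y_3 = 4·8 + 1·31 = 63.
  From (x_3, y_3) = (244, 63): x_4 = 4·244 + 15·1·63 = 1921; y_4 = 4·63 + 1·244 = 496.
  From (x_4, y_4) = (1921, 496): x_5 = 4·1921 + 15·1·496 = 15124; y_5 = 4·496 + 1·1921 = 3905.
  From (x_5, y_5) = (15124, 3905): x_6 = 4·15124 + 15·1·3905 = 119071; y_6 = 4·3905 + 1·15124 = 30744.
  From (x_6, y_6) = (119071, 30744): x_7 = 4·119071 + 15·1·30744 = 937444; y_7 = 4·30744 + 1·119071 = 242047.
Step 3: Verify x_7² - 15·y_7² = 878801253136 - 878801253135 = 1 (should be 1). ✓

(x_1, y_1) = (4, 1); (x_7, y_7) = (937444, 242047).


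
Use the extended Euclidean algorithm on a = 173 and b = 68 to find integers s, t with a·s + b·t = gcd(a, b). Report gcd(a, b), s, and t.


Euclidean algorithm on (173, 68) — divide until remainder is 0:
  173 = 2 · 68 + 37
  68 = 1 · 37 + 31
  37 = 1 · 31 + 6
  31 = 5 · 6 + 1
  6 = 6 · 1 + 0
gcd(173, 68) = 1.
Track Bezout coefficients alongside the remainders: start with r₀ = 173 = a·1 + b·0 (s = 1, t = 0) and r₁ = 68 = a·0 + b·1 (s = 0, t = 1); each new remainder r_{k+1} = r_{k-1} − q_k·r_k inherits s_{k+1} = s_{k-1} − q_k·s_k, t_{k+1} = t_{k-1} − q_k·t_k, so r_k = a·s_k + b·t_k at every step:
  q = 2: r = 37, s = 1 − 2·0 = 1, t = 0 − 2·1 = -2  (check: 173·1 + 68·(-2) = 37)
  q = 1: r = 31, s = 0 − 1·1 = -1, t = 1 − 1·(-2) = 3  (check: 173·(-1) + 68·3 = 31)
  q = 1: r = 6, s = 1 − 1·(-1) = 2, t = -2 − 1·3 = -5  (check: 173·2 + 68·(-5) = 6)
  q = 5: r = 1, s = -1 − 5·2 = -11, t = 3 − 5·(-5) = 28  (check: 173·(-11) + 68·28 = 1)
The row with r = 1 (the gcd) gives the Bezout coefficients s = -11, t = 28.
Result: 173 · (-11) + 68 · (28) = 1.

gcd(173, 68) = 1; s = -11, t = 28 (check: 173·(-11) + 68·28 = 1).


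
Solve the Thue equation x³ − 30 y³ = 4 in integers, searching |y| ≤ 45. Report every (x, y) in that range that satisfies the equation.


The equation is x³ - 30y³ = 4. For fixed y, x³ = 30·y³ + 4, so a solution requires the RHS to be a perfect cube.
Strategy: iterate y from -45 to 45, compute RHS = 30·y³ + 4, and check whether it is a (positive or negative) perfect cube.
Check small values of y:
  y = 0: RHS = 4 is not a perfect cube.
  y = 1: RHS = 34 is not a perfect cube.
  y = -1: RHS = -26 is not a perfect cube.
  y = 2: RHS = 244 is not a perfect cube.
  y = -2: RHS = -236 is not a perfect cube.
  y = 3: RHS = 814 is not a perfect cube.
  y = -3: RHS = -806 is not a perfect cube.
Continuing the search up to |y| = 45 finds no solutions either.
No (x, y) in the scanned range satisfies the equation.

No integer solutions with |y| ≤ 45.


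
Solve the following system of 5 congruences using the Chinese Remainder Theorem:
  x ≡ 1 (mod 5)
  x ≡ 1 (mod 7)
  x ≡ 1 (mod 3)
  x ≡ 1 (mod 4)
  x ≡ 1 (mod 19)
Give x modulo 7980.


Product of moduli M = 5 · 7 · 3 · 4 · 19 = 7980.
Merge one congruence at a time:
  Start: x ≡ 1 (mod 5).
  Combine with x ≡ 1 (mod 7); new modulus lcm = 35.
    Write x = 1 + 5·t and substitute into x ≡ 1 (mod 7): 5·t ≡ 1 − 1 = 0 (mod 7).
    The inverse of 5 mod 7 is 3 (since 5·3 = 15 = 2·7 + 1), so t ≡ 3·0 = 0 ≡ 0 (mod 7).
    Then x = 1 + 5·0 = 1, valid modulo lcm(5, 7) = 35: x ≡ 1 (mod 35).
  Combine with x ≡ 1 (mod 3); new modulus lcm = 105.
    Write x = 1 + 35·t and substitute into x ≡ 1 (mod 3): 35·t ≡ 1 − 1 = 0 (mod 3).
    Reduce coefficients mod 3: 2·t ≡ 0 (mod 3).
    The inverse of 2 mod 3 is 2 (since 2·2 = 4 = 1·3 + 1), so t ≡ 2·0 = 0 ≡ 0 (mod 3).
    Then x = 1 + 35·0 = 1, valid modulo lcm(35, 3) = 105: x ≡ 1 (mod 105).
  Combine with x ≡ 1 (mod 4); new modulus lcm = 420.
    Write x = 1 + 105·t and substitute into x ≡ 1 (mod 4): 105·t ≡ 1 − 1 = 0 (mod 4).
    Reduce coefficients mod 4: 1·t ≡ 0 (mod 4).
    So t ≡ 0 (mod 4).
    Then x = 1 + 105·0 = 1, valid modulo lcm(105, 4) = 420: x ≡ 1 (mod 420).
  Combine with x ≡ 1 (mod 19); new modulus lcm = 7980.
    Write x = 1 + 420·t and substitute into x ≡ 1 (mod 19): 420·t ≡ 1 − 1 = 0 (mod 19).
    Reduce coefficients mod 19: 2·t ≡ 0 (mod 19).
    The inverse of 2 mod 19 is 10 (since 2·10 = 20 = 1·19 + 1), so t ≡ 10·0 = 0 ≡ 0 (mod 19).
    Then x = 1 + 420·0 = 1, valid modulo lcm(420, 19) = 7980: x ≡ 1 (mod 7980).
Verify against each original: 1 mod 5 = 1, 1 mod 7 = 1, 1 mod 3 = 1, 1 mod 4 = 1, 1 mod 19 = 1.

x ≡ 1 (mod 7980).


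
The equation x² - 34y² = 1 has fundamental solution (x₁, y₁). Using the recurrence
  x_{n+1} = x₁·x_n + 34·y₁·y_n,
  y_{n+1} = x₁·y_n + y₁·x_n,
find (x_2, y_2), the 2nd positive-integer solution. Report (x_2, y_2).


Step 1: Find the fundamental solution (x₁, y₁) of x² - 34y² = 1.
  Expand √34 as a continued fraction. a₀ = ⌊√34⌋ = 5; iterate m_{k+1} = d_k·a_k − m_k, d_{k+1} = (34 − m_{k+1}²)/d_k, a_{k+1} = ⌊(a₀ + m_{k+1})/d_{k+1}⌋ (starting m₀ = 0, d₀ = 1), with convergents p_k = a_k·p_{k-1} + p_{k-2}, q_k = a_k·q_{k-1} + q_{k-2} (p₋₁ = 1, q₋₁ = 0):
  k = 0: a₀ = 5; p₀/q₀ = 5/1; p₀² − 34·q₀² = 25 − 34 = -9.
  k = 1: m = 5, d = 9, a = ⌊(5 + 5)/9⌋ = 1; p/q = (1·5 + 1)/(1·1 + 0) = 6/1; p² − 34·q² = 36 − 34 = 2.
  k = 2: m = 4, d = 2, a = ⌊(5 + 4)/2⌋ = 4; p/q = (4·6 + 5)/(4·1 + 1) = 29/5; p² − 34·q² = 841 − 850 = -9.
  k = 3: m = 4, d = 9, a = ⌊(5 + 4)/9⌋ = 1; p/q = (1·29 + 6)/(1·5 + 1) = 35/6; p² − 34·q² = 1225 − 1224 = 1.
  The first convergent with p² − 34·q² = 1 gives the fundamental solution (x₁, y₁) = (35, 6).
Step 2: Apply the recurrence (x_{n+1}, y_{n+1}) = (x₁x_n + 34y₁y_n, x₁y_n + y₁x_n) repeatedly.
  From (x_1, y_1) = (35, 6): x_2 = 35·35 + 34·6·6 = 2449; y_2 = 35·6 + 6·35 = 420.
Step 3: Verify x_2² - 34·y_2² = 5997601 - 5997600 = 1 (should be 1). ✓

(x_1, y_1) = (35, 6); (x_2, y_2) = (2449, 420).


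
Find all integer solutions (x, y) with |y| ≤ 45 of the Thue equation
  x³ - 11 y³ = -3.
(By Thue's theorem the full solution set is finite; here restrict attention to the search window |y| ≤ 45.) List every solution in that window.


The equation is x³ - 11y³ = -3. For fixed y, x³ = 11·y³ − 3, so a solution requires the RHS to be a perfect cube.
Strategy: iterate y from -45 to 45, compute RHS = 11·y³ − 3, and check whether it is a (positive or negative) perfect cube.
Check small values of y:
  y = 0: RHS = -3 is not a perfect cube.
  y = 1: RHS = 8 = (2)³ ⇒ x = 2 works.
  y = -1: RHS = -14 is not a perfect cube.
  y = 2: RHS = 85 is not a perfect cube.
  y = -2: RHS = -91 is not a perfect cube.
  y = 3: RHS = 294 is not a perfect cube.
  y = -3: RHS = -300 is not a perfect cube.
Continuing the search up to |y| = 45 finds no further solutions beyond those listed.
Collected solutions: (2, 1).

Solutions (with |y| ≤ 45): (2, 1).


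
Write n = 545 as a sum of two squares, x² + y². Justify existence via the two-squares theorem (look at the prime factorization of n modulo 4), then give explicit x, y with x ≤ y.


Step 1: Factor n = 545 = 5 · 109.
Step 2: Check the mod-4 condition on each prime factor: 5 ≡ 1 (mod 4), exponent 1; 109 ≡ 1 (mod 4), exponent 1.
All primes ≡ 3 (mod 4) appear to even exponent (or don't appear), so by the two-squares theorem n IS expressible as a sum of two squares.
Step 3: Build a representation. Here n = 5 · 109 is a product of primes ≡ 1 (mod 4). Each prime p ≡ 1 (mod 4) is itself a sum of two squares; find a² by testing p − a² for a perfect square:
  5: 5 − 1² = 4 = 2² ⇒ 5 = 1² + 2².
  109: 109 − 1² = 108, 109 − 2² = 105, 109 − 3² = 100 = 10² ⇒ 109 = 3² + 10².
  Combine using the Brahmagupta–Fibonacci identity (a² + b²)(c² + d²) = (ac − bd)² + (ad + bc)² = (ac + bd)² + (ad − bc)²:
  5 · 109 = 545: from (1² + 2²)(3² + 10²), take (1·3 − 2·10, 1·10 + 2·3) = (3 − 20, 10 + 6) = (-17, 16); dropping signs (only squares matter) gives (17, 16); check 17² + 16² = 289 + 256 = 545 ✓.
Step 4: Order so x ≤ y and verify: 16² + 17² = 256 + 289 = 545 = n. ✓

n = 545 = 16² + 17² (one valid representation with x ≤ y).


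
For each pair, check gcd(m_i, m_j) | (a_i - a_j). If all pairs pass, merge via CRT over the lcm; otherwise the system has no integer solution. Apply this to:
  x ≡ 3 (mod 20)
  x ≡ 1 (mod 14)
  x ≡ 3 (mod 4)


Moduli 20, 14, 4 are not pairwise coprime, so CRT works modulo lcm(m_i) when all pairwise compatibility conditions hold.
Pairwise compatibility: gcd(m_i, m_j) must divide a_i - a_j for every pair.
Merge one congruence at a time:
  Start: x ≡ 3 (mod 20).
  Combine with x ≡ 1 (mod 14): gcd(20, 14) = 2; 1 - 3 = -2, which IS divisible by 2, so compatible.
    Write x = 3 + 20·t and substitute into x ≡ 1 (mod 14): 20·t ≡ 1 − 3 = -2 (mod 14).
    Divide the congruence (and modulus) by g = 2: 10·t ≡ -1 (mod 7).
    Reduce coefficients mod 7: 3·t ≡ 6 (mod 7).
    The inverse of 3 mod 7 is 5 (since 3·5 = 15 = 2·7 + 1), so t ≡ 5·6 = 30 ≡ 2 (mod 7).
    Then x = 3 + 20·2 = 43, valid modulo lcm(20, 14) = 140: x ≡ 43 (mod 140).
  Combine with x ≡ 3 (mod 4): gcd(140, 4) = 4; 3 - 43 = -40, which IS divisible by 4, so compatible.
    Write x = 43 + 140·t and substitute into x ≡ 3 (mod 4): 140·t ≡ 3 − 43 = -40 (mod 4).
    Divide the congruence (and modulus) by g = 4: 35·t ≡ -10 (mod 1).
    Modulo 1 every t works; take t = 0.
    Then x = 43 + 140·0 = 43, valid modulo lcm(140, 4) = 140: x ≡ 43 (mod 140).
Verify: 43 mod 20 = 3, 43 mod 14 = 1, 43 mod 4 = 3.

x ≡ 43 (mod 140).


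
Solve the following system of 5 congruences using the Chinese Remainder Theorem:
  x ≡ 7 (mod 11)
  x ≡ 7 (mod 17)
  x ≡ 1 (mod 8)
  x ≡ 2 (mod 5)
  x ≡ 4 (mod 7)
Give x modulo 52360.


Product of moduli M = 11 · 17 · 8 · 5 · 7 = 52360.
Merge one congruence at a time:
  Start: x ≡ 7 (mod 11).
  Combine with x ≡ 7 (mod 17); new modulus lcm = 187.
    Write x = 7 + 11·t and substitute into x ≡ 7 (mod 17): 11·t ≡ 7 − 7 = 0 (mod 17).
    The inverse of 11 mod 17 is 14 (since 11·14 = 154 = 9·17 + 1), so t ≡ 14·0 = 0 ≡ 0 (mod 17).
    Then x = 7 + 11·0 = 7, valid modulo lcm(11, 17) = 187: x ≡ 7 (mod 187).
  Combine with x ≡ 1 (mod 8); new modulus lcm = 1496.
    Write x = 7 + 187·t and substitute into x ≡ 1 (mod 8): 187·t ≡ 1 − 7 = -6 (mod 8).
    Reduce coefficients mod 8: 3·t ≡ 2 (mod 8).
    The inverse of 3 mod 8 is 3 (since 3·3 = 9 = 1·8 + 1), so t ≡ 3·2 = 6 ≡ 6 (mod 8).
    Then x = 7 + 187·6 = 1129, valid modulo lcm(187, 8) = 1496: x ≡ 1129 (mod 1496).
  Combine with x ≡ 2 (mod 5); new modulus lcm = 7480.
    Write x = 1129 + 1496·t and substitute into x ≡ 2 (mod 5): 1496·t ≡ 2 − 1129 = -1127 (mod 5).
    Reduce coefficients mod 5: 1·t ≡ 3 (mod 5).
    So t ≡ 3 (mod 5).
    Then x = 1129 + 1496·3 = 5617, valid modulo lcm(1496, 5) = 7480: x ≡ 5617 (mod 7480).
  Combine with x ≡ 4 (mod 7); new modulus lcm = 52360.
    Write x = 5617 + 7480·t and substitute into x ≡ 4 (mod 7): 7480·t ≡ 4 − 5617 = -5613 (mod 7).
    Reduce coefficients mod 7: 4·t ≡ 1 (mod 7).
    The inverse of 4 mod 7 is 2 (since 4·2 = 8 = 1·7 + 1), so t ≡ 2·1 = 2 ≡ 2 (mod 7).
    Then x = 5617 + 7480·2 = 20577, valid modulo lcm(7480, 7) = 52360: x ≡ 20577 (mod 52360).
Verify against each original: 20577 mod 11 = 7, 20577 mod 17 = 7, 20577 mod 8 = 1, 20577 mod 5 = 2, 20577 mod 7 = 4.

x ≡ 20577 (mod 52360).


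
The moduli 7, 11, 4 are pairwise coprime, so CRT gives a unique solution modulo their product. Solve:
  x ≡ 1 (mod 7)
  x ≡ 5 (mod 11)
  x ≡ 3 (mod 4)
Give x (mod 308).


Moduli 7, 11, 4 are pairwise coprime; by CRT there is a unique solution modulo M = 7 · 11 · 4 = 308.
Solve pairwise, accumulating the modulus:
  Start with x ≡ 1 (mod 7).
  Combine with x ≡ 5 (mod 11): since gcd(7, 11) = 1, we get a unique residue mod 77.
    Write x = 1 + 7·t and substitute into x ≡ 5 (mod 11): 7·t ≡ 5 − 1 = 4 (mod 11).
    The inverse of 7 mod 11 is 8 (since 7·8 = 56 = 5·11 + 1), so t ≡ 8·4 = 32 ≡ 10 (mod 11).
    Then x = 1 + 7·10 = 71, valid modulo lcm(7, 11) = 77: x ≡ 71 (mod 77).
  Combine with x ≡ 3 (mod 4): since gcd(77, 4) = 1, we get a unique residue mod 308.
    Write x = 71 + 77·t and substitute into x ≡ 3 (mod 4): 77·t ≡ 3 − 71 = -68 (mod 4).
    Reduce coefficients mod 4: 1·t ≡ 0 (mod 4).
    So t ≡ 0 (mod 4).
    Then x = 71 + 77·0 = 71, valid modulo lcm(77, 4) = 308: x ≡ 71 (mod 308).
Verify: 71 mod 7 = 1 ✓, 71 mod 11 = 5 ✓, 71 mod 4 = 3 ✓.

x ≡ 71 (mod 308).


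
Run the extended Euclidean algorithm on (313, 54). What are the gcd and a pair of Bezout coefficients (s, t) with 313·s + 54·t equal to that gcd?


Euclidean algorithm on (313, 54) — divide until remainder is 0:
  313 = 5 · 54 + 43
  54 = 1 · 43 + 11
  43 = 3 · 11 + 10
  11 = 1 · 10 + 1
  10 = 10 · 1 + 0
gcd(313, 54) = 1.
Track Bezout coefficients alongside the remainders: start with r₀ = 313 = a·1 + b·0 (s = 1, t = 0) and r₁ = 54 = a·0 + b·1 (s = 0, t = 1); each new remainder r_{k+1} = r_{k-1} − q_k·r_k inherits s_{k+1} = s_{k-1} − q_k·s_k, t_{k+1} = t_{k-1} − q_k·t_k, so r_k = a·s_k + b·t_k at every step:
  q = 5: r = 43, s = 1 − 5·0 = 1, t = 0 − 5·1 = -5  (check: 313·1 + 54·(-5) = 43)
  q = 1: r = 11, s = 0 − 1·1 = -1, t = 1 − 1·(-5) = 6  (check: 313·(-1) + 54·6 = 11)
  q = 3: r = 10, s = 1 − 3·(-1) = 4, t = -5 − 3·6 = -23  (check: 313·4 + 54·(-23) = 10)
  q = 1: r = 1, s = -1 − 1·4 = -5, t = 6 − 1·(-23) = 29  (check: 313·(-5) + 54·29 = 1)
The row with r = 1 (the gcd) gives the Bezout coefficients s = -5, t = 29.
Result: 313 · (-5) + 54 · (29) = 1.

gcd(313, 54) = 1; s = -5, t = 29 (check: 313·(-5) + 54·29 = 1).


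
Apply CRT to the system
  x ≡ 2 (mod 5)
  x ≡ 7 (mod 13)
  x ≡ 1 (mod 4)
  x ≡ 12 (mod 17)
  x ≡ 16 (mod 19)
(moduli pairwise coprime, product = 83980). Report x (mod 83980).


Product of moduli M = 5 · 13 · 4 · 17 · 19 = 83980.
Merge one congruence at a time:
  Start: x ≡ 2 (mod 5).
  Combine with x ≡ 7 (mod 13); new modulus lcm = 65.
    Write x = 2 + 5·t and substitute into x ≡ 7 (mod 13): 5·t ≡ 7 − 2 = 5 (mod 13).
    The inverse of 5 mod 13 is 8 (since 5·8 = 40 = 3·13 + 1), so t ≡ 8·5 = 40 ≡ 1 (mod 13).
    Then x = 2 + 5·1 = 7, valid modulo lcm(5, 13) = 65: x ≡ 7 (mod 65).
  Combine with x ≡ 1 (mod 4); new modulus lcm = 260.
    Write x = 7 + 65·t and substitute into x ≡ 1 (mod 4): 65·t ≡ 1 − 7 = -6 (mod 4).
    Reduce coefficients mod 4: 1·t ≡ 2 (mod 4).
    So t ≡ 2 (mod 4).
    Then x = 7 + 65·2 = 137, valid modulo lcm(65, 4) = 260: x ≡ 137 (mod 260).
  Combine with x ≡ 12 (mod 17); new modulus lcm = 4420.
    Write x = 137 + 260·t and substitute into x ≡ 12 (mod 17): 260·t ≡ 12 − 137 = -125 (mod 17).
    Reduce coefficients mod 17: 5·t ≡ 11 (mod 17).
    The inverse of 5 mod 17 is 7 (since 5·7 = 35 = 2·17 + 1), so t ≡ 7·11 = 77 ≡ 9 (mod 17).
    Then x = 137 + 260·9 = 2477, valid modulo lcm(260, 17) = 4420: x ≡ 2477 (mod 4420).
  Combine with x ≡ 16 (mod 19); new modulus lcm = 83980.
    Write x = 2477 + 4420·t and substitute into x ≡ 16 (mod 19): 4420·t ≡ 16 − 2477 = -2461 (mod 19).
    Reduce coefficients mod 19: 12·t ≡ 9 (mod 19).
    The inverse of 12 mod 19 is 8 (since 12·8 = 96 = 5·19 + 1), so t ≡ 8·9 = 72 ≡ 15 (mod 19).
    Then x = 2477 + 4420·15 = 68777, valid modulo lcm(4420, 19) = 83980: x ≡ 68777 (mod 83980).
Verify against each original: 68777 mod 5 = 2, 68777 mod 13 = 7, 68777 mod 4 = 1, 68777 mod 17 = 12, 68777 mod 19 = 16.

x ≡ 68777 (mod 83980).


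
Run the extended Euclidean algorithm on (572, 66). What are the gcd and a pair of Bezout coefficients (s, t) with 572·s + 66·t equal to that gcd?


Euclidean algorithm on (572, 66) — divide until remainder is 0:
  572 = 8 · 66 + 44
  66 = 1 · 44 + 22
  44 = 2 · 22 + 0
gcd(572, 66) = 22.
Track Bezout coefficients alongside the remainders: start with r₀ = 572 = a·1 + b·0 (s = 1, t = 0) and r₁ = 66 = a·0 + b·1 (s = 0, t = 1); each new remainder r_{k+1} = r_{k-1} − q_k·r_k inherits s_{k+1} = s_{k-1} − q_k·s_k, t_{k+1} = t_{k-1} − q_k·t_k, so r_k = a·s_k + b·t_k at every step:
  q = 8: r = 44, s = 1 − 8·0 = 1, t = 0 − 8·1 = -8  (check: 572·1 + 66·(-8) = 44)
  q = 1: r = 22, s = 0 − 1·1 = -1, t = 1 − 1·(-8) = 9  (check: 572·(-1) + 66·9 = 22)
The row with r = 22 (the gcd) gives the Bezout coefficients s = -1, t = 9.
Result: 572 · (-1) + 66 · (9) = 22.

gcd(572, 66) = 22; s = -1, t = 9 (check: 572·(-1) + 66·9 = 22).


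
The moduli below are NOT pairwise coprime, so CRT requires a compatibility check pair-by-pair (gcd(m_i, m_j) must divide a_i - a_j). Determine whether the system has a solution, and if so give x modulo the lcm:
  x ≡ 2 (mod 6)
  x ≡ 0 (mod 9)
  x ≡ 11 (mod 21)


Moduli 6, 9, 21 are not pairwise coprime, so CRT works modulo lcm(m_i) when all pairwise compatibility conditions hold.
Pairwise compatibility: gcd(m_i, m_j) must divide a_i - a_j for every pair.
Merge one congruence at a time:
  Start: x ≡ 2 (mod 6).
  Combine with x ≡ 0 (mod 9): gcd(6, 9) = 3, and 0 - 2 = -2 is NOT divisible by 3.
    ⇒ system is inconsistent (no integer solution).

No solution (the system is inconsistent).


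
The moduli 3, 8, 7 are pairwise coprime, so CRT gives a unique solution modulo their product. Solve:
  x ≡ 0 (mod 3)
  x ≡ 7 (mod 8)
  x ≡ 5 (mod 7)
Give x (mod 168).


Moduli 3, 8, 7 are pairwise coprime; by CRT there is a unique solution modulo M = 3 · 8 · 7 = 168.
Solve pairwise, accumulating the modulus:
  Start with x ≡ 0 (mod 3).
  Combine with x ≡ 7 (mod 8): since gcd(3, 8) = 1, we get a unique residue mod 24.
    Write x = 0 + 3·t and substitute into x ≡ 7 (mod 8): 3·t ≡ 7 − 0 = 7 (mod 8).
    The inverse of 3 mod 8 is 3 (since 3·3 = 9 = 1·8 + 1), so t ≡ 3·7 = 21 ≡ 5 (mod 8).
    Then x = 0 + 3·5 = 15, valid modulo lcm(3, 8) = 24: x ≡ 15 (mod 24).
  Combine with x ≡ 5 (mod 7): since gcd(24, 7) = 1, we get a unique residue mod 168.
    Write x = 15 + 24·t and substitute into x ≡ 5 (mod 7): 24·t ≡ 5 − 15 = -10 (mod 7).
    Reduce coefficients mod 7: 3·t ≡ 4 (mod 7).
    The inverse of 3 mod 7 is 5 (since 3·5 = 15 = 2·7 + 1), so t ≡ 5·4 = 20 ≡ 6 (mod 7).
    Then x = 15 + 24·6 = 159, valid modulo lcm(24, 7) = 168: x ≡ 159 (mod 168).
Verify: 159 mod 3 = 0 ✓, 159 mod 8 = 7 ✓, 159 mod 7 = 5 ✓.

x ≡ 159 (mod 168).


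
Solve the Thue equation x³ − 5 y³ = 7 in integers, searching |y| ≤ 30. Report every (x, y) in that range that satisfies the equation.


The equation is x³ - 5y³ = 7. For fixed y, x³ = 5·y³ + 7, so a solution requires the RHS to be a perfect cube.
Strategy: iterate y from -30 to 30, compute RHS = 5·y³ + 7, and check whether it is a (positive or negative) perfect cube.
Check small values of y:
  y = 0: RHS = 7 is not a perfect cube.
  y = 1: RHS = 12 is not a perfect cube.
  y = -1: RHS = 2 is not a perfect cube.
  y = 2: RHS = 47 is not a perfect cube.
  y = -2: RHS = -33 is not a perfect cube.
  y = 3: RHS = 142 is not a perfect cube.
  y = -3: RHS = -128 is not a perfect cube.
Continuing the search up to |y| = 30 finds no solutions either.
No (x, y) in the scanned range satisfies the equation.

No integer solutions with |y| ≤ 30.


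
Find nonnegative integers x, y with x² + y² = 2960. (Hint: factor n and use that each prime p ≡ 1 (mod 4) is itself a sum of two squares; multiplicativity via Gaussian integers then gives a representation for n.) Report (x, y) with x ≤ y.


Step 1: Factor n = 2960 = 2^4 · 5 · 37.
Step 2: Check the mod-4 condition on each prime factor: 2 = 2 (special); 5 ≡ 1 (mod 4), exponent 1; 37 ≡ 1 (mod 4), exponent 1.
All primes ≡ 3 (mod 4) appear to even exponent (or don't appear), so by the two-squares theorem n IS expressible as a sum of two squares.
Step 3: Build a representation. Group n = k² · m with k = 4 and m = 5 · 37 = 185 (a product of primes ≡ 1 (mod 4)); a representation of m scales to one of n via (k·x)² + (k·y)² = k²(x² + y²). Each prime p ≡ 1 (mod 4) is itself a sum of two squares; find a² by testing p − a² for a perfect square:
  5: 5 − 1² = 4 = 2² ⇒ 5 = 1² + 2².
  37: 37 − 1² = 36 = 6² ⇒ 37 = 1² + 6².
  Combine using the Brahmagupta–Fibonacci identity (a² + b²)(c² + d²) = (ac − bd)² + (ad + bc)² = (ac + bd)² + (ad − bc)²:
  5 · 37 = 185: from (1² + 2²)(1² + 6²), take (1·1 − 2·6, 1·6 + 2·1) = (1 − 12, 6 + 2) = (-11, 8); dropping signs (only squares matter) gives (11, 8); check 11² + 8² = 121 + 64 = 185 ✓.
  Scale by k = 4: (4·11, 4·8) = (44, 32).
Step 4: Order so x ≤ y and verify: 32² + 44² = 1024 + 1936 = 2960 = n. ✓

n = 2960 = 32² + 44² (one valid representation with x ≤ y).


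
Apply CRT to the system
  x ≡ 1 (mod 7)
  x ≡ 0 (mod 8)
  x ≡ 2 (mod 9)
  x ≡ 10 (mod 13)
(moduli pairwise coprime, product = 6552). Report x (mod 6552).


Product of moduli M = 7 · 8 · 9 · 13 = 6552.
Merge one congruence at a time:
  Start: x ≡ 1 (mod 7).
  Combine with x ≡ 0 (mod 8); new modulus lcm = 56.
    Write x = 1 + 7·t and substitute into x ≡ 0 (mod 8): 7·t ≡ 0 − 1 = -1 (mod 8).
    Reduce coefficients mod 8: 7·t ≡ 7 (mod 8).
    The inverse of 7 mod 8 is 7 (since 7·7 = 49 = 6·8 + 1), so t ≡ 7·7 = 49 ≡ 1 (mod 8).
    Then x = 1 + 7·1 = 8, valid modulo lcm(7, 8) = 56: x ≡ 8 (mod 56).
  Combine with x ≡ 2 (mod 9); new modulus lcm = 504.
    Write x = 8 + 56·t and substitute into x ≡ 2 (mod 9): 56·t ≡ 2 − 8 = -6 (mod 9).
    Reduce coefficients mod 9: 2·t ≡ 3 (mod 9).
    The inverse of 2 mod 9 is 5 (since 2·5 = 10 = 1·9 + 1), so t ≡ 5·3 = 15 ≡ 6 (mod 9).
    Then x = 8 + 56·6 = 344, valid modulo lcm(56, 9) = 504: x ≡ 344 (mod 504).
  Combine with x ≡ 10 (mod 13); new modulus lcm = 6552.
    Write x = 344 + 504·t and substitute into x ≡ 10 (mod 13): 504·t ≡ 10 − 344 = -334 (mod 13).
    Reduce coefficients mod 13: 10·t ≡ 4 (mod 13).
    The inverse of 10 mod 13 is 4 (since 10·4 = 40 = 3·13 + 1), so t ≡ 4·4 = 16 ≡ 3 (mod 13).
    Then x = 344 + 504·3 = 1856, valid modulo lcm(504, 13) = 6552: x ≡ 1856 (mod 6552).
Verify against each original: 1856 mod 7 = 1, 1856 mod 8 = 0, 1856 mod 9 = 2, 1856 mod 13 = 10.

x ≡ 1856 (mod 6552).


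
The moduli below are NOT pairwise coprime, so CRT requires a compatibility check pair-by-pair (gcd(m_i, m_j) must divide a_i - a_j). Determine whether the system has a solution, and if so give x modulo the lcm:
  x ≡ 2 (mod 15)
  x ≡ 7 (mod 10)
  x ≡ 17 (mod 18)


Moduli 15, 10, 18 are not pairwise coprime, so CRT works modulo lcm(m_i) when all pairwise compatibility conditions hold.
Pairwise compatibility: gcd(m_i, m_j) must divide a_i - a_j for every pair.
Merge one congruence at a time:
  Start: x ≡ 2 (mod 15).
  Combine with x ≡ 7 (mod 10): gcd(15, 10) = 5; 7 - 2 = 5, which IS divisible by 5, so compatible.
    Write x = 2 + 15·t and substitute into x ≡ 7 (mod 10): 15·t ≡ 7 − 2 = 5 (mod 10).
    Divide the congruence (and modulus) by g = 5: 3·t ≡ 1 (mod 2).
    Reduce coefficients mod 2: 1·t ≡ 1 (mod 2).
    So t ≡ 1 (mod 2).
    Then x = 2 + 15·1 = 17, valid modulo lcm(15, 10) = 30: x ≡ 17 (mod 30).
  Combine with x ≡ 17 (mod 18): gcd(30, 18) = 6; 17 - 17 = 0, which IS divisible by 6, so compatible.
    Write x = 17 + 30·t and substitute into x ≡ 17 (mod 18): 30·t ≡ 17 − 17 = 0 (mod 18).
    Divide the congruence (and modulus) by g = 6: 5·t ≡ 0 (mod 3).
    Reduce coefficients mod 3: 2·t ≡ 0 (mod 3).
    The inverse of 2 mod 3 is 2 (since 2·2 = 4 = 1·3 + 1), so t ≡ 2·0 = 0 ≡ 0 (mod 3).
    Then x = 17 + 30·0 = 17, valid modulo lcm(30, 18) = 90: x ≡ 17 (mod 90).
Verify: 17 mod 15 = 2, 17 mod 10 = 7, 17 mod 18 = 17.

x ≡ 17 (mod 90).


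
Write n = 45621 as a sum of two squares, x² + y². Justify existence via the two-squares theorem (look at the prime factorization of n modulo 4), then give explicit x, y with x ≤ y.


Step 1: Factor n = 45621 = 3^2 · 37 · 137.
Step 2: Check the mod-4 condition on each prime factor: 3 ≡ 3 (mod 4), exponent 2 (must be even); 37 ≡ 1 (mod 4), exponent 1; 137 ≡ 1 (mod 4), exponent 1.
All primes ≡ 3 (mod 4) appear to even exponent (or don't appear), so by the two-squares theorem n IS expressible as a sum of two squares.
Step 3: Build a representation. Group n = k² · m with k = 3 and m = 37 · 137 = 5069 (a product of primes ≡ 1 (mod 4)); a representation of m scales to one of n via (k·x)² + (k·y)² = k²(x² + y²). Each prime p ≡ 1 (mod 4) is itself a sum of two squares; find a² by testing p − a² for a perfect square:
  37: 37 − 1² = 36 = 6² ⇒ 37 = 1² + 6².
  137: 137 − 1² = 136, 137 − 2² = 133, 137 − 3² = 128, 137 − 4² = 121 = 11² ⇒ 137 = 4² + 11².
  Combine using the Brahmagupta–Fibonacci identity (a² + b²)(c² + d²) = (ac − bd)² + (ad + bc)² = (ac + bd)² + (ad − bc)²:
  37 · 137 = 5069: from (1² + 6²)(4² + 11²), take (1·4 − 6·11, 1·11 + 6·4) = (4 − 66, 11 + 24) = (-62, 35); dropping signs (only squares matter) gives (62, 35); check 62² + 35² = 3844 + 1225 = 5069 ✓.
  Scale by k = 3: (3·62, 3·35) = (186, 105).
Step 4: Order so x ≤ y and verify: 105² + 186² = 11025 + 34596 = 45621 = n. ✓

n = 45621 = 105² + 186² (one valid representation with x ≤ y).


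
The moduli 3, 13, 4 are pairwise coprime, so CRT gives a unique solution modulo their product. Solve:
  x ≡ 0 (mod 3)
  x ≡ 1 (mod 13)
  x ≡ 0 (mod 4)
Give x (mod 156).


Moduli 3, 13, 4 are pairwise coprime; by CRT there is a unique solution modulo M = 3 · 13 · 4 = 156.
Solve pairwise, accumulating the modulus:
  Start with x ≡ 0 (mod 3).
  Combine with x ≡ 1 (mod 13): since gcd(3, 13) = 1, we get a unique residue mod 39.
    Write x = 0 + 3·t and substitute into x ≡ 1 (mod 13): 3·t ≡ 1 − 0 = 1 (mod 13).
    The inverse of 3 mod 13 is 9 (since 3·9 = 27 = 2·13 + 1), so t ≡ 9·1 = 9 ≡ 9 (mod 13).
    Then x = 0 + 3·9 = 27, valid modulo lcm(3, 13) = 39: x ≡ 27 (mod 39).
  Combine with x ≡ 0 (mod 4): since gcd(39, 4) = 1, we get a unique residue mod 156.
    Write x = 27 + 39·t and substitute into x ≡ 0 (mod 4): 39·t ≡ 0 − 27 = -27 (mod 4).
    Reduce coefficients mod 4: 3·t ≡ 1 (mod 4).
    The inverse of 3 mod 4 is 3 (since 3·3 = 9 = 2·4 + 1), so t ≡ 3·1 = 3 ≡ 3 (mod 4).
    Then x = 27 + 39·3 = 144, valid modulo lcm(39, 4) = 156: x ≡ 144 (mod 156).
Verify: 144 mod 3 = 0 ✓, 144 mod 13 = 1 ✓, 144 mod 4 = 0 ✓.

x ≡ 144 (mod 156).


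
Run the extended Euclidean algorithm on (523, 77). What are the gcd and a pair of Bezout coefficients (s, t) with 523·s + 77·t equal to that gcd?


Euclidean algorithm on (523, 77) — divide until remainder is 0:
  523 = 6 · 77 + 61
  77 = 1 · 61 + 16
  61 = 3 · 16 + 13
  16 = 1 · 13 + 3
  13 = 4 · 3 + 1
  3 = 3 · 1 + 0
gcd(523, 77) = 1.
Track Bezout coefficients alongside the remainders: start with r₀ = 523 = a·1 + b·0 (s = 1, t = 0) and r₁ = 77 = a·0 + b·1 (s = 0, t = 1); each new remainder r_{k+1} = r_{k-1} − q_k·r_k inherits s_{k+1} = s_{k-1} − q_k·s_k, t_{k+1} = t_{k-1} − q_k·t_k, so r_k = a·s_k + b·t_k at every step:
  q = 6: r = 61, s = 1 − 6·0 = 1, t = 0 − 6·1 = -6  (check: 523·1 + 77·(-6) = 61)
  q = 1: r = 16, s = 0 − 1·1 = -1, t = 1 − 1·(-6) = 7  (check: 523·(-1) + 77·7 = 16)
  q = 3: r = 13, s = 1 − 3·(-1) = 4, t = -6 − 3·7 = -27  (check: 523·4 + 77·(-27) = 13)
  q = 1: r = 3, s = -1 − 1·4 = -5, t = 7 − 1·(-27) = 34  (check: 523·(-5) + 77·34 = 3)
  q = 4: r = 1, s = 4 − 4·(-5) = 24, t = -27 − 4·34 = -163  (check: 523·24 + 77·(-163) = 1)
The row with r = 1 (the gcd) gives the Bezout coefficients s = 24, t = -163.
Result: 523 · (24) + 77 · (-163) = 1.

gcd(523, 77) = 1; s = 24, t = -163 (check: 523·24 + 77·(-163) = 1).


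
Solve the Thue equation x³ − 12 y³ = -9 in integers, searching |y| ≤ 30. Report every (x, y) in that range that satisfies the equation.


The equation is x³ - 12y³ = -9. For fixed y, x³ = 12·y³ − 9, so a solution requires the RHS to be a perfect cube.
Strategy: iterate y from -30 to 30, compute RHS = 12·y³ − 9, and check whether it is a (positive or negative) perfect cube.
Check small values of y:
  y = 0: RHS = -9 is not a perfect cube.
  y = 1: RHS = 3 is not a perfect cube.
  y = -1: RHS = -21 is not a perfect cube.
  y = 2: RHS = 87 is not a perfect cube.
  y = -2: RHS = -105 is not a perfect cube.
  y = 3: RHS = 315 is not a perfect cube.
  y = -3: RHS = -333 is not a perfect cube.
Continuing the search up to |y| = 30 finds no solutions either.
No (x, y) in the scanned range satisfies the equation.

No integer solutions with |y| ≤ 30.


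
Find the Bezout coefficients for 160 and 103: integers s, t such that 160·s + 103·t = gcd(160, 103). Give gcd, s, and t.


Euclidean algorithm on (160, 103) — divide until remainder is 0:
  160 = 1 · 103 + 57
  103 = 1 · 57 + 46
  57 = 1 · 46 + 11
  46 = 4 · 11 + 2
  11 = 5 · 2 + 1
  2 = 2 · 1 + 0
gcd(160, 103) = 1.
Track Bezout coefficients alongside the remainders: start with r₀ = 160 = a·1 + b·0 (s = 1, t = 0) and r₁ = 103 = a·0 + b·1 (s = 0, t = 1); each new remainder r_{k+1} = r_{k-1} − q_k·r_k inherits s_{k+1} = s_{k-1} − q_k·s_k, t_{k+1} = t_{k-1} − q_k·t_k, so r_k = a·s_k + b·t_k at every step:
  q = 1: r = 57, s = 1 − 1·0 = 1, t = 0 − 1·1 = -1  (check: 160·1 + 103·(-1) = 57)
  q = 1: r = 46, s = 0 − 1·1 = -1, t = 1 − 1·(-1) = 2  (check: 160·(-1) + 103·2 = 46)
  q = 1: r = 11, s = 1 − 1·(-1) = 2, t = -1 − 1·2 = -3  (check: 160·2 + 103·(-3) = 11)
  q = 4: r = 2, s = -1 − 4·2 = -9, t = 2 − 4·(-3) = 14  (check: 160·(-9) + 103·14 = 2)
  q = 5: r = 1, s = 2 − 5·(-9) = 47, t = -3 − 5·14 = -73  (check: 160·47 + 103·(-73) = 1)
The row with r = 1 (the gcd) gives the Bezout coefficients s = 47, t = -73.
Result: 160 · (47) + 103 · (-73) = 1.

gcd(160, 103) = 1; s = 47, t = -73 (check: 160·47 + 103·(-73) = 1).


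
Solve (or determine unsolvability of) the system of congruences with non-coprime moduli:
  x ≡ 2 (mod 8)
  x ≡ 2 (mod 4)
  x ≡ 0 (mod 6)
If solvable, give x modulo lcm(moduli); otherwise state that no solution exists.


Moduli 8, 4, 6 are not pairwise coprime, so CRT works modulo lcm(m_i) when all pairwise compatibility conditions hold.
Pairwise compatibility: gcd(m_i, m_j) must divide a_i - a_j for every pair.
Merge one congruence at a time:
  Start: x ≡ 2 (mod 8).
  Combine with x ≡ 2 (mod 4): gcd(8, 4) = 4; 2 - 2 = 0, which IS divisible by 4, so compatible.
    Write x = 2 + 8·t and substitute into x ≡ 2 (mod 4): 8·t ≡ 2 − 2 = 0 (mod 4).
    Divide the congruence (and modulus) by g = 4: 2·t ≡ 0 (mod 1).
    Modulo 1 every t works; take t = 0.
    Then x = 2 + 8·0 = 2, valid modulo lcm(8, 4) = 8: x ≡ 2 (mod 8).
  Combine with x ≡ 0 (mod 6): gcd(8, 6) = 2; 0 - 2 = -2, which IS divisible by 2, so compatible.
    Write x = 2 + 8·t and substitute into x ≡ 0 (mod 6): 8·t ≡ 0 − 2 = -2 (mod 6).
    Divide the congruence (and modulus) by g = 2: 4·t ≡ -1 (mod 3).
    Reduce coefficients mod 3: 1·t ≡ 2 (mod 3).
    So t ≡ 2 (mod 3).
    Then x = 2 + 8·2 = 18, valid modulo lcm(8, 6) = 24: x ≡ 18 (mod 24).
Verify: 18 mod 8 = 2, 18 mod 4 = 2, 18 mod 6 = 0.

x ≡ 18 (mod 24).


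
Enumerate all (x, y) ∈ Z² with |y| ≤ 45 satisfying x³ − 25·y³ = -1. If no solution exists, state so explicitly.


The equation is x³ - 25y³ = -1. For fixed y, x³ = 25·y³ − 1, so a solution requires the RHS to be a perfect cube.
Strategy: iterate y from -45 to 45, compute RHS = 25·y³ − 1, and check whether it is a (positive or negative) perfect cube.
Check small values of y:
  y = 0: RHS = -1 = (-1)³ ⇒ x = -1 works.
  y = 1: RHS = 24 is not a perfect cube.
  y = -1: RHS = -26 is not a perfect cube.
  y = 2: RHS = 199 is not a perfect cube.
  y = -2: RHS = -201 is not a perfect cube.
  y = 3: RHS = 674 is not a perfect cube.
  y = -3: RHS = -676 is not a perfect cube.
Continuing the search up to |y| = 45 finds no further solutions beyond those listed.
Collected solutions: (-1, 0).

Solutions (with |y| ≤ 45): (-1, 0).


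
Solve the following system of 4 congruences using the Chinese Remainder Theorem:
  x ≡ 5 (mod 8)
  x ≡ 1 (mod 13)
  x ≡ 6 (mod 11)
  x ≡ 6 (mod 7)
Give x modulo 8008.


Product of moduli M = 8 · 13 · 11 · 7 = 8008.
Merge one congruence at a time:
  Start: x ≡ 5 (mod 8).
  Combine with x ≡ 1 (mod 13); new modulus lcm = 104.
    Write x = 5 + 8·t and substitute into x ≡ 1 (mod 13): 8·t ≡ 1 − 5 = -4 (mod 13).
    Reduce coefficients mod 13: 8·t ≡ 9 (mod 13).
    The inverse of 8 mod 13 is 5 (since 8·5 = 40 = 3·13 + 1), so t ≡ 5·9 = 45 ≡ 6 (mod 13).
    Then x = 5 + 8·6 = 53, valid modulo lcm(8, 13) = 104: x ≡ 53 (mod 104).
  Combine with x ≡ 6 (mod 11); new modulus lcm = 1144.
    Write x = 53 + 104·t and substitute into x ≡ 6 (mod 11): 104·t ≡ 6 − 53 = -47 (mod 11).
    Reduce coefficients mod 11: 5·t ≡ 8 (mod 11).
    The inverse of 5 mod 11 is 9 (since 5·9 = 45 = 4·11 + 1), so t ≡ 9·8 = 72 ≡ 6 (mod 11).
    Then x = 53 + 104·6 = 677, valid modulo lcm(104, 11) = 1144: x ≡ 677 (mod 1144).
  Combine with x ≡ 6 (mod 7); new modulus lcm = 8008.
    Write x = 677 + 1144·t and substitute into x ≡ 6 (mod 7): 1144·t ≡ 6 − 677 = -671 (mod 7).
    Reduce coefficients mod 7: 3·t ≡ 1 (mod 7).
    The inverse of 3 mod 7 is 5 (since 3·5 = 15 = 2·7 + 1), so t ≡ 5·1 = 5 ≡ 5 (mod 7).
    Then x = 677 + 1144·5 = 6397, valid modulo lcm(1144, 7) = 8008: x ≡ 6397 (mod 8008).
Verify against each original: 6397 mod 8 = 5, 6397 mod 13 = 1, 6397 mod 11 = 6, 6397 mod 7 = 6.

x ≡ 6397 (mod 8008).


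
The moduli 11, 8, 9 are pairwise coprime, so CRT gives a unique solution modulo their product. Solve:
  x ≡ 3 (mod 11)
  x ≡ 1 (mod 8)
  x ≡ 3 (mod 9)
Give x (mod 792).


Moduli 11, 8, 9 are pairwise coprime; by CRT there is a unique solution modulo M = 11 · 8 · 9 = 792.
Solve pairwise, accumulating the modulus:
  Start with x ≡ 3 (mod 11).
  Combine with x ≡ 1 (mod 8): since gcd(11, 8) = 1, we get a unique residue mod 88.
    Write x = 3 + 11·t and substitute into x ≡ 1 (mod 8): 11·t ≡ 1 − 3 = -2 (mod 8).
    Reduce coefficients mod 8: 3·t ≡ 6 (mod 8).
    The inverse of 3 mod 8 is 3 (since 3·3 = 9 = 1·8 + 1), so t ≡ 3·6 = 18 ≡ 2 (mod 8).
    Then x = 3 + 11·2 = 25, valid modulo lcm(11, 8) = 88: x ≡ 25 (mod 88).
  Combine with x ≡ 3 (mod 9): since gcd(88, 9) = 1, we get a unique residue mod 792.
    Write x = 25 + 88·t and substitute into x ≡ 3 (mod 9): 88·t ≡ 3 − 25 = -22 (mod 9).
    Reduce coefficients mod 9: 7·t ≡ 5 (mod 9).
    The inverse of 7 mod 9 is 4 (since 7·4 = 28 = 3·9 + 1), so t ≡ 4·5 = 20 ≡ 2 (mod 9).
    Then x = 25 + 88·2 = 201, valid modulo lcm(88, 9) = 792: x ≡ 201 (mod 792).
Verify: 201 mod 11 = 3 ✓, 201 mod 8 = 1 ✓, 201 mod 9 = 3 ✓.

x ≡ 201 (mod 792).


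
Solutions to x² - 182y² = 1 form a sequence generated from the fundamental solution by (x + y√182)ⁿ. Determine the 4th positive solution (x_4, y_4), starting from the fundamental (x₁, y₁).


Step 1: Find the fundamental solution (x₁, y₁) of x² - 182y² = 1.
  Expand √182 as a continued fraction. a₀ = ⌊√182⌋ = 13; iterate m_{k+1} = d_k·a_k − m_k, d_{k+1} = (182 − m_{k+1}²)/d_k, a_{k+1} = ⌊(a₀ + m_{k+1})/d_{k+1}⌋ (starting m₀ = 0, d₀ = 1), with convergents p_k = a_k·p_{k-1} + p_{k-2}, q_k = a_k·q_{k-1} + q_{k-2} (p₋₁ = 1, q₋₁ = 0):
  k = 0: a₀ = 13; p₀/q₀ = 13/1; p₀² − 182·q₀² = 169 − 182 = -13.
  k = 1: m = 13, d = 13, a = ⌊(13 + 13)/13⌋ = 2; p/q = (2·13 + 1)/(2·1 + 0) = 27/2; p² − 182·q² = 729 − 728 = 1.
  The first convergent with p² − 182·q² = 1 gives the fundamental solution (x₁, y₁) = (27, 2).
Step 2: Apply the recurrence (x_{n+1}, y_{n+1}) = (x₁x_n + 182y₁y_n, x₁y_n + y₁x_n) repeatedly.
  From (x_1, y_1) = (27, 2): x_2 = 27·27 + 182·2·2 = 1457; y_2 = 27·2 + 2·27 = 108.
  From (x_2, y_2) = (1457, 108): x_3 = 27·1457 + 182·2·108 = 78651; y_3 = 27·108 + 2·1457 = 5830.
  From (x_3, y_3) = (78651, 5830): x_4 = 27·78651 + 182·2·5830 = 4245697; y_4 = 27·5830 + 2·78651 = 314712.
Step 3: Verify x_4² - 182·y_4² = 18025943015809 - 18025943015808 = 1 (should be 1). ✓

(x_1, y_1) = (27, 2); (x_4, y_4) = (4245697, 314712).


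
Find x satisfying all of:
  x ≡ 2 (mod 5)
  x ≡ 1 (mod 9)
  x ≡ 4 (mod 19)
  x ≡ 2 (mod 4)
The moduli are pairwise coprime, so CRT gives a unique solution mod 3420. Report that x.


Product of moduli M = 5 · 9 · 19 · 4 = 3420.
Merge one congruence at a time:
  Start: x ≡ 2 (mod 5).
  Combine with x ≡ 1 (mod 9); new modulus lcm = 45.
    Write x = 2 + 5·t and substitute into x ≡ 1 (mod 9): 5·t ≡ 1 − 2 = -1 (mod 9).
    Reduce coefficients mod 9: 5·t ≡ 8 (mod 9).
    The inverse of 5 mod 9 is 2 (since 5·2 = 10 = 1·9 + 1), so t ≡ 2·8 = 16 ≡ 7 (mod 9).
    Then x = 2 + 5·7 = 37, valid modulo lcm(5, 9) = 45: x ≡ 37 (mod 45).
  Combine with x ≡ 4 (mod 19); new modulus lcm = 855.
    Write x = 37 + 45·t and substitute into x ≡ 4 (mod 19): 45·t ≡ 4 − 37 = -33 (mod 19).
    Reduce coefficients mod 19: 7·t ≡ 5 (mod 19).
    The inverse of 7 mod 19 is 11 (since 7·11 = 77 = 4·19 + 1), so t ≡ 11·5 = 55 ≡ 17 (mod 19).
    Then x = 37 + 45·17 = 802, valid modulo lcm(45, 19) = 855: x ≡ 802 (mod 855).
  Combine with x ≡ 2 (mod 4); new modulus lcm = 3420.
    Write x = 802 + 855·t and substitute into x ≡ 2 (mod 4): 855·t ≡ 2 − 802 = -800 (mod 4).
    Reduce coefficients mod 4: 3·t ≡ 0 (mod 4).
    The inverse of 3 mod 4 is 3 (since 3·3 = 9 = 2·4 + 1), so t ≡ 3·0 = 0 ≡ 0 (mod 4).
    Then x = 802 + 855·0 = 802, valid modulo lcm(855, 4) = 3420: x ≡ 802 (mod 3420).
Verify against each original: 802 mod 5 = 2, 802 mod 9 = 1, 802 mod 19 = 4, 802 mod 4 = 2.

x ≡ 802 (mod 3420).


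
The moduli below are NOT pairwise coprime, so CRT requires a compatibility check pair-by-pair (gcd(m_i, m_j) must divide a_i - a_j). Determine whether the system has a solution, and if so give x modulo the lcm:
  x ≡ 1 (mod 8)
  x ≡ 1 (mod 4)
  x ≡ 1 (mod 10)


Moduli 8, 4, 10 are not pairwise coprime, so CRT works modulo lcm(m_i) when all pairwise compatibility conditions hold.
Pairwise compatibility: gcd(m_i, m_j) must divide a_i - a_j for every pair.
Merge one congruence at a time:
  Start: x ≡ 1 (mod 8).
  Combine with x ≡ 1 (mod 4): gcd(8, 4) = 4; 1 - 1 = 0, which IS divisible by 4, so compatible.
    Write x = 1 + 8·t and substitute into x ≡ 1 (mod 4): 8·t ≡ 1 − 1 = 0 (mod 4).
    Divide the congruence (and modulus) by g = 4: 2·t ≡ 0 (mod 1).
    Modulo 1 every t works; take t = 0.
    Then x = 1 + 8·0 = 1, valid modulo lcm(8, 4) = 8: x ≡ 1 (mod 8).
  Combine with x ≡ 1 (mod 10): gcd(8, 10) = 2; 1 - 1 = 0, which IS divisible by 2, so compatible.
    Write x = 1 + 8·t and substitute into x ≡ 1 (mod 10): 8·t ≡ 1 − 1 = 0 (mod 10).
    Divide the congruence (and modulus) by g = 2: 4·t ≡ 0 (mod 5).
    The inverse of 4 mod 5 is 4 (since 4·4 = 16 = 3·5 + 1), so t ≡ 4·0 = 0 ≡ 0 (mod 5).
    Then x = 1 + 8·0 = 1, valid modulo lcm(8, 10) = 40: x ≡ 1 (mod 40).
Verify: 1 mod 8 = 1, 1 mod 4 = 1, 1 mod 10 = 1.

x ≡ 1 (mod 40).
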